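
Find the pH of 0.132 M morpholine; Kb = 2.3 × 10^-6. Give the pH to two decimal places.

C4H8ONH + H2O ⇌ C4H8ONH2+ + OH-
Kb = x²/(0.132 − x) = 2.3 × 10^-6
Assume x ≪ 0.132: x ≈ √(2.3 × 10^-6 × 0.132) = 5.51 × 10^-4 M
pOH = 3.26, so pH = 14.00 − pOH = 10.74

pH = 10.74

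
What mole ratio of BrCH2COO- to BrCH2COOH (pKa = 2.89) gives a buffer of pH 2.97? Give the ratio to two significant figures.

ratio = 1.2

pH = pKa + log(r) ⇒ log(r) = 2.97 − 2.89 = +0.08
r = [BrCH2COO-]/[BrCH2COOH] = 10^(+0.08) = 1.2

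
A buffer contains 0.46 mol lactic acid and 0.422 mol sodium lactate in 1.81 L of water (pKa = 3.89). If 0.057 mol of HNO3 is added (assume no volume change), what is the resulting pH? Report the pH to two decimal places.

pH = 3.74

After neutralization: n(CH3CH(OH)COOH) = 0.517 mol, n(CH3CH(OH)COO-) = 0.365 mol.
pH = pKa + log(n_CH3CH(OH)COO-/n_CH3CH(OH)COOH) = 3.89 + log(0.365/0.517) = 3.89 + (-0.151)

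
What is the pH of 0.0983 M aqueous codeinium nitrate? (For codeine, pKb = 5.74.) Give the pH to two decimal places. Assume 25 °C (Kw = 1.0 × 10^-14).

C18H22NO3+ is the conjugate acid of the weak base C18H21NO3.
Kb = 10^(−5.74) = 1.82 × 10^-6
Ka = Kw/Kb = 1.0×10^-14 / 1.82 × 10^-6 = 5.49 × 10^-9
From the ICE table, Ka = x²/(0.0983 − x) = 5.49 × 10^-9.
Assume x ≪ 0.0983: x ≈ √(5.49 × 10^-9 × 0.0983) = 2.32 × 10^-5 M
(x/C₀ = 0.024% < 5%, so the approximation holds.)
pH = −log[H+] = −log(2.32 × 10^-5) = 4.63

pH = 4.63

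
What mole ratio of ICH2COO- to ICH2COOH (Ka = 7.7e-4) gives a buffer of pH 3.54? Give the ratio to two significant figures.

ratio = 2.7

pKa = -log(7.7 × 10^-4) = 3.114
pH = pKa + log(r) ⇒ log(r) = 3.54 − 3.114 = +0.426
r = [ICH2COO-]/[ICH2COOH] = 10^(+0.426) = 2.67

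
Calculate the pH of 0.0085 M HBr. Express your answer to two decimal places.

pH = 2.07

HBr is a strong acid and dissociates completely, so [H+] = 0.0085 M.
pH = -log(0.0085) = 2.07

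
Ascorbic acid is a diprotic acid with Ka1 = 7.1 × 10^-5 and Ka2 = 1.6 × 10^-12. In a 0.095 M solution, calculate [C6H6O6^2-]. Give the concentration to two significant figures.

1.6 × 10^-12 M

First ionization gives [H+] ≈ [HC6H6O6-] = 2.60 × 10^-3 M.
Second step: Ka2 = [H+][C6H6O6^2-]/[HC6H6O6-] ≈ [C6H6O6^2-] (since [H+] ≈ [HC6H6O6-]).
So [C6H6O6^2-] ≈ Ka2.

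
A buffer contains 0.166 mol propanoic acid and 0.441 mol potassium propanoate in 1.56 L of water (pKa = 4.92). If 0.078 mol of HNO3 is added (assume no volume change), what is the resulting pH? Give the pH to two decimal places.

After neutralization: n(CH3CH2COOH) = 0.244 mol, n(CH3CH2COO-) = 0.363 mol.
pH = pKa + log([A⁻]/[HA]) = 4.92 + log(0.363/0.244) = 4.92 +0.173

pH = 5.09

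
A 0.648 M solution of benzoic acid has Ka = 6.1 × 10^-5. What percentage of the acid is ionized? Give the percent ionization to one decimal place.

1.0%

C6H5COOH ⇌ C6H5COO- + H+; let x = [H+] at equilibrium.
x ≈ √(Ka·C₀) = √(6.1 × 10^-5 × 0.648) = 6.29 × 10^-3 M
% ionization = x/C₀ × 100% = 6.29 × 10^-3/0.648 × 100% = 1.0%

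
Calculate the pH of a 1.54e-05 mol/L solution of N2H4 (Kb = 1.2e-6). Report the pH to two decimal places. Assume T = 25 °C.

pH = 8.57

N2H4 + H2O ⇌ N2H5+ + OH-
Kb = [OH-]²/(1.54e-05 − [OH-]) = 1.2 × 10^-6
[OH-] is not negligible relative to C₀; solve [OH-]² + 1.2e-06·[OH-] − 1.85e-11 = 0.
[OH-] = (−Kb + √(Kb² + 4·Kb·C₀))/2 = 3.74 × 10^-6 M
pOH = 5.43, so pH = 14.00 − pOH = 8.57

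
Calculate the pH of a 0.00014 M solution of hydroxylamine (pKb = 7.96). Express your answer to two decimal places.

pH = 8.09

NH2OH + H2O ⇌ NH3OH+ + OH-
Kb = 10^(−7.96) = 1.10 × 10^-8
Kb = [OH-]²/(0.00014 − [OH-]) = 1.10 × 10^-8
Assume [OH-] ≪ 0.00014: [OH-] ≈ √(1.10 × 10^-8 × 0.00014) = 1.24 × 10^-6 M
pOH = −log(1.24 × 10^-6) = 5.91; pH = 14.00 − 5.91 = 8.09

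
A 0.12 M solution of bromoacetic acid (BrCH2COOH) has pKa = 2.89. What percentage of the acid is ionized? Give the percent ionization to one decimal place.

9.8%

BrCH2COOH ⇌ BrCH2COO- + H+; let x = [H+] at equilibrium.
Ka = 10^(−2.89) = 1.29 × 10^-3
Ka = x²/(C₀ − x); solving the quadratic gives x = 1.18 × 10^-2 M.
Fraction ionized = 1.18 × 10^-2 / 0.12 = 0.0983 → 9.8%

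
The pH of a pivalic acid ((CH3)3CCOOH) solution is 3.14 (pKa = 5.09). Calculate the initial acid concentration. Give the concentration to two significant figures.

[H+] = 10^(-3.14) = 7.24 × 10^-4 M = x
Ka = 10^(−5.09) = 8.13 × 10^-6
Ka = x²/(C₀ − x) ⇒ C₀ = x + x²/Ka
C₀ = 7.24 × 10^-4 + (7.24 × 10^-4)²/(8.13 × 10^-6) = 6.52 × 10^-2 M

C₀ = 6.5 × 10^-2 M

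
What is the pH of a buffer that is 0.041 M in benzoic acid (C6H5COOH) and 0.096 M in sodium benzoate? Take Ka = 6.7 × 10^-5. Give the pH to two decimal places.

pKa = −log(6.7 × 10^-5) = 4.174
pH = pKa + log([A⁻]/[HA]) = 4.174 + log(0.096/0.041)
pH = 4.174 + (+0.369) = 4.54

pH = 4.54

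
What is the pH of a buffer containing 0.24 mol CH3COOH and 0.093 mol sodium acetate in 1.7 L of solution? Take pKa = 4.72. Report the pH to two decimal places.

pH = 4.31

Using pH = pKa + log([base]/[acid]) with [base]/[acid] = 0.093/0.24:
pH = 4.72 + (-0.412) = 4.31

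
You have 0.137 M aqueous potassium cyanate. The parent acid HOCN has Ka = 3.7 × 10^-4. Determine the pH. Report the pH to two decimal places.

pH = 8.28

OCN- is the conjugate base of the weak acid HOCN.
Kb = Kw/Ka = 1.0×10^-14 / 3.7 × 10^-4 = 2.70 × 10^-11
From the ICE table, Kb = [OH-]²/(0.137 − [OH-]) = 2.70 × 10^-11.
Neglecting [OH-] in the denominator: [OH-] = √(2.70 × 10^-11 × 0.137) = 1.92 × 10^-6 M
Check: 0.0014% ionized — well under 5%, approximation valid.
pOH = −log(1.92 × 10^-6) = 5.72; pH = 14.00 − 5.72 = 8.28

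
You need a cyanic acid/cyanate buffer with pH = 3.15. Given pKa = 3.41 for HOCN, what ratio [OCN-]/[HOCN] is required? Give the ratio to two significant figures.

ratio = 0.55

pH = pKa + log(r) ⇒ log(r) = 3.15 − 3.41 = -0.26
r = [OCN-]/[HOCN] = 10^(-0.26) = 0.55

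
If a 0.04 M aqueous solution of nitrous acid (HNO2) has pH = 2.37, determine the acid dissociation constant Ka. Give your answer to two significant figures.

Ka = 5.1 × 10^-4

[H+] = 10^(-2.37) = 4.27 × 10^-3 M
At equilibrium [HA] = 0.04 − 4.27 × 10^-3 = 3.57 × 10^-2 M
Ka = [H+][A-]/[HA] = (4.27 × 10^-3)² / 3.57 × 10^-2 = 5.1 × 10^-4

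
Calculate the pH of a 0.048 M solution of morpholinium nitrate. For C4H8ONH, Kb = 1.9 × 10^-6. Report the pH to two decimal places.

C4H8ONH2+ is the conjugate acid of the weak base C4H8ONH.
Ka = Kw/Kb = 1.0×10^-14 / 1.9 × 10^-6 = 5.26 × 10^-9
Let x = [H+] at equilibrium. Ka = x²/(0.048 − x).
Neglecting x in the denominator: x = √(5.26 × 10^-9 × 0.048) = 1.59 × 10^-5 M
Check: 0.033% ionized — well under 5%, approximation valid.
pH = −log[H+] = −log(1.59 × 10^-5) = 4.80

pH = 4.80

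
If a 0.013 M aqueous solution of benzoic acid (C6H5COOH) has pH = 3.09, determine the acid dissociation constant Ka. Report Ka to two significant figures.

[H+] = 10^(-3.09) = 8.13 × 10^-4 M
At equilibrium [HA] = 0.013 − 8.13 × 10^-4 = 1.22 × 10^-2 M
Ka = [H+][A-]/[HA] = (8.13 × 10^-4)² / 1.22 × 10^-2 = 5.4 × 10^-5

Ka = 5.4 × 10^-5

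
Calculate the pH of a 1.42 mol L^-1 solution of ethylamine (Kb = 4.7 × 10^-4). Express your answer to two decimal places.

C2H5NH2 + H2O ⇌ C2H5NH3+ + OH-
Kb = [OH-]²/(1.42 − [OH-]) = 4.7 × 10^-4
Assume [OH-] ≪ 1.42: [OH-] ≈ √(4.7 × 10^-4 × 1.42) = 2.58 × 10^-2 M
pOH = −log(2.58 × 10^-2) = 1.59; pH = 14.00 − 1.59 = 12.41

pH = 12.41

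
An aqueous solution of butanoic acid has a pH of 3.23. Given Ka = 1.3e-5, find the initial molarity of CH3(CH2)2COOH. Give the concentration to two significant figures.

[H+] = 10^(-3.23) = 5.89 × 10^-4 M = x
Ka = x²/(C₀ − x) ⇒ C₀ = x + x²/Ka
C₀ = 5.89 × 10^-4 + (5.89 × 10^-4)²/(1.3 × 10^-5) = 2.73 × 10^-2 M

C₀ = 2.7 × 10^-2 M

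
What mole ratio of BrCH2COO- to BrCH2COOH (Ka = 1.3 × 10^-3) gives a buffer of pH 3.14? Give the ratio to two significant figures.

ratio = 1.8

pKa = -log(1.3 × 10^-3) = 2.886
pH = pKa + log(r) ⇒ log(r) = 3.14 − 2.886 = +0.254
r = [BrCH2COO-]/[BrCH2COOH] = 10^(+0.254) = 1.79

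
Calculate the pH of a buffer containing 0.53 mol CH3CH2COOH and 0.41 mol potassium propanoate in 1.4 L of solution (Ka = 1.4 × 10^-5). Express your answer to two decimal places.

pKa = −log(1.4 × 10^-5) = 4.854
Henderson–Hasselbalch: pH = pKa + log([CH3CH2COO-]/[CH3CH2COOH]) = 4.854 + log(0.41/0.53)
pH = 4.854 + (-0.111) = 4.74

pH = 4.74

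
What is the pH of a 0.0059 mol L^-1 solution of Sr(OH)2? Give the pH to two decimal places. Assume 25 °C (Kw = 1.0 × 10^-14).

Sr(OH)2 is a strong base (each formula unit releases 2 OH-); [OH-] = 0.0118 M.
pOH = -log(0.0118) = 1.93
pH = 14.00 - 1.93 = 12.07

pH = 12.07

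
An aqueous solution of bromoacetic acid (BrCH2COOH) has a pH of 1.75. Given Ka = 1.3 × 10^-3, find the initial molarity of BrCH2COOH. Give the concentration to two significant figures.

C₀ = 2.6 × 10^-1 M

[H+] = 10^(-1.75) = 1.78 × 10^-2 M = x
Ka = x²/(C₀ − x) ⇒ C₀ = x + x²/Ka
C₀ = 1.78 × 10^-2 + (1.78 × 10^-2)²/(1.3 × 10^-3) = 2.62 × 10^-1 M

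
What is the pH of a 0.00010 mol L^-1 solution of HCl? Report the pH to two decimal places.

HCl is a strong acid and dissociates completely, so [H+] = 0.00010 M.
pH = -log(0.0001) = 4.00

pH = 4.00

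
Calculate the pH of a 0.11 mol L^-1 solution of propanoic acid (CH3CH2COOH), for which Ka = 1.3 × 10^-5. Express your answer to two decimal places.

CH3CH2COOH ⇌ CH3CH2COO- + H+
Ka = [H+]²/(0.11 − [H+]) = 1.3 × 10^-5
Assume [H+] ≪ 0.11: [H+] ≈ √(1.3 × 10^-5 × 0.11) = 1.20 × 10^-3 M
Check: 1.1% ionized — well under 5%, approximation valid.
pH = −log(1.20 × 10^-3) = 2.92

pH = 2.92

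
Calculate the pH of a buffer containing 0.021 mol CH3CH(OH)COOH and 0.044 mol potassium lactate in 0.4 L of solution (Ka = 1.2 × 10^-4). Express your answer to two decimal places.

pH = 4.24

pKa = −log(1.2 × 10^-4) = 3.921
pH = pKa + log([A⁻]/[HA]) = 3.921 + log(0.044/0.021)
pH = 3.921 + (+0.321) = 4.24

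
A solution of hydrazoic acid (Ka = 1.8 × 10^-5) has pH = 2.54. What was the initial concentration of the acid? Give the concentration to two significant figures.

C₀ = 4.6 × 10^-1 M

[H+] = 10^(-2.54) = 2.88 × 10^-3 M = x
Ka = x²/(C₀ − x) ⇒ C₀ = x + x²/Ka
C₀ = 2.88 × 10^-3 + (2.88 × 10^-3)²/(1.8 × 10^-5) = 4.64 × 10^-1 M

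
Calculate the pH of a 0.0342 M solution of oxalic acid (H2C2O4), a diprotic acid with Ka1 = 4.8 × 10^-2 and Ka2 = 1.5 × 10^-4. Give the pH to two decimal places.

Since Ka1 ≫ Ka2, the first ionization dominates [H+].
Ka1 = x²/(0.0342 − x) = 4.8 × 10^-2
Solving the quadratic: x = (−Ka1 + √(Ka1² + 4·Ka1·C₀))/2 = 2.31 × 10^-2 M
pH = −log(2.31 × 10^-2) = 1.64

pH = 1.64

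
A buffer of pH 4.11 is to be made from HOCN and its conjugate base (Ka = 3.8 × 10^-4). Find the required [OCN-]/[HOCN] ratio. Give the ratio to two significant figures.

pKa = -log(3.8 × 10^-4) = 3.420
pH = pKa + log(r) ⇒ log(r) = 4.11 − 3.420 = +0.690
r = [OCN-]/[HOCN] = 10^(+0.690) = 4.9

ratio = 4.9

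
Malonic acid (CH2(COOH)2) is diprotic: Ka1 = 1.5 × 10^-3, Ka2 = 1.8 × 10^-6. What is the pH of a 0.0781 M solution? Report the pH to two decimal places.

pH = 2.00

Ka1 ≫ Ka2, so treat the first dissociation as the only significant source of H+.
Ka1 = x²/(0.0781 − x) = 1.5 × 10^-3
Solving the quadratic: x = (−Ka1 + √(Ka1² + 4·Ka1·C₀))/2 = 1.01 × 10^-2 M
pH = −log(1.01 × 10^-2) = 2.00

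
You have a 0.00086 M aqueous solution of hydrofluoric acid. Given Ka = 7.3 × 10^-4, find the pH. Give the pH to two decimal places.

HF ⇌ F- + H+
Let x = [H+] at equilibrium. Ka = x²/(0.00086 − x).
x is not negligible relative to C₀; solve x² + 0.00073·x − 6.28e-07 = 0.
x = [−0.00073 + √(0.00073² + 2.51e-06)]/2 = 5.07 × 10^-4 M
pH = −log(5.07 × 10^-4) = 3.29

pH = 3.29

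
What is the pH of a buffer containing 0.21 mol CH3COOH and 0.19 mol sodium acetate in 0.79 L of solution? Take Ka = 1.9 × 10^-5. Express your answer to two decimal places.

pH = 4.68

pKa = −log(1.9 × 10^-5) = 4.721
pH = pKa + log([A⁻]/[HA]) = 4.721 + log(0.19/0.21)
pH = 4.721 + (-0.043) = 4.68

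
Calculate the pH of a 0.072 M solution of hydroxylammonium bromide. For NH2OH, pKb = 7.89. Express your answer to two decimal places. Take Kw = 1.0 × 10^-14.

pH = 3.63

NH3OH+ is the conjugate acid of the weak base NH2OH.
Kb = 10^(−7.89) = 1.29 × 10^-8
Ka = Kw/Kb = 1.0×10^-14 / 1.29 × 10^-8 = 7.75 × 10^-7
Ka = [H+]²/(0.072 − [H+]) = 7.75 × 10^-7
Assume [H+] ≪ 0.072: [H+] ≈ √(7.75 × 10^-7 × 0.072) = 2.36 × 10^-4 M
pH = −log[H+] = −log(2.36 × 10^-4) = 3.63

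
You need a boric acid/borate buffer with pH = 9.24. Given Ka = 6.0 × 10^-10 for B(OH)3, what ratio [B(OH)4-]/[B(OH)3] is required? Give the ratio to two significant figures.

pKa = -log(6.0 × 10^-10) = 9.222
pH = pKa + log(r) ⇒ log(r) = 9.24 − 9.222 = +0.018
r = [B(OH)4-]/[B(OH)3] = 10^(+0.018) = 1.04

ratio = 1.0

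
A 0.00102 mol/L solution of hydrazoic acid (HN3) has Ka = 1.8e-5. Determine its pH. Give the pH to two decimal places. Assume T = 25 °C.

pH = 3.90

HN3 ⇌ N3- + H+
Ka = x²/(0.00102 − x) = 1.8 × 10^-5
Here C₀/Ka ≈ 56.7, so the small-x approximation fails. Use the quadratic:
x = (−Ka + √(Ka² + 4·Ka·C₀))/2 = 1.27 × 10^-4 M
pH = −log(1.27 × 10^-4) = 3.90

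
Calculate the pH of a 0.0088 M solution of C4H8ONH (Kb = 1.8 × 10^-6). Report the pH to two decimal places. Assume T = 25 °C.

C4H8ONH + H2O ⇌ C4H8ONH2+ + OH-
From the ICE table, Kb = x²/(0.0088 − x) = 1.8 × 10^-6.
Since Kb ≪ C₀, x ≈ √(Kb·C₀) = 1.26 × 10^-4 M.
Check: 1.4% ionized — well under 5%, approximation valid.
pOH = −log(1.26 × 10^-4) = 3.90; pH = 14.00 − 3.90 = 10.10

pH = 10.10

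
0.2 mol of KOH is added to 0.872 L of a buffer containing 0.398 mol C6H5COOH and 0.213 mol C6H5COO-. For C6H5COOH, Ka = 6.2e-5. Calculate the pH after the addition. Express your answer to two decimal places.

OH- converts C6H5COOH to C6H5COO-: C6H5COOH → 0.198 mol, C6H5COO- → 0.413 mol.
pKa = −log(6.2 × 10^-5) = 4.208
pH = pKa + log([A⁻]/[HA]) = 4.208 + log(0.413/0.198) = 4.208 +0.319

pH = 4.53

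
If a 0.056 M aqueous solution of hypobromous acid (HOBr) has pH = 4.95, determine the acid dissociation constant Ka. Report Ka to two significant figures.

[H+] = 10^(-4.95) = 1.12 × 10^-5 M
At equilibrium [HA] = 0.056 − 1.12 × 10^-5 = 5.60 × 10^-2 M
Ka = [H+][A-]/[HA] = (1.12 × 10^-5)² / 5.60 × 10^-2 = 2.2 × 10^-9

Ka = 2.2 × 10^-9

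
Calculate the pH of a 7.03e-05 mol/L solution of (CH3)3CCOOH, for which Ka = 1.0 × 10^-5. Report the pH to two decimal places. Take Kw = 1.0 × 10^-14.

pH = 4.66

(CH3)3CCOOH ⇌ (CH3)3CCOO- + H+
Ka = x²/(7.03e-05 − x) = 1.0 × 10^-5
Here C₀/Ka ≈ 7.03, so the small-x approximation fails. Use the quadratic:
x = (−Ka + √(Ka² + 4·Ka·C₀))/2 = 2.20 × 10^-5 M
pH = −log(2.20 × 10^-5) = 4.66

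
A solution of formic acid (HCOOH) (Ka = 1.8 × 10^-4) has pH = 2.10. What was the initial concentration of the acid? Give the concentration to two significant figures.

[H+] = 10^(-2.10) = 7.94 × 10^-3 M = x
Ka = x²/(C₀ − x) ⇒ C₀ = x + x²/Ka
C₀ = 7.94 × 10^-3 + (7.94 × 10^-3)²/(1.8 × 10^-4) = 3.58 × 10^-1 M

C₀ = 3.6 × 10^-1 M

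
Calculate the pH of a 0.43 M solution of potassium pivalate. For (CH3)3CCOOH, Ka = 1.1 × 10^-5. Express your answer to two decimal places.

pH = 9.30

(CH3)3CCOO- is the conjugate base of the weak acid (CH3)3CCOOH.
Kb = Kw/Ka = 1.0×10^-14 / 1.1 × 10^-5 = 9.09 × 10^-10
Kb = x²/(0.43 − x) = 9.09 × 10^-10
Since Kb ≪ C₀, x ≈ √(Kb·C₀) = 1.98 × 10^-5 M.
Check: 0.0046% ionized — well under 5%, approximation valid.
pOH = 4.70, so pH = 14.00 − pOH = 9.30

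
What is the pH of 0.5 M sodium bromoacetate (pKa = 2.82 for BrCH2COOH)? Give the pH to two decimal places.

pH = 8.26

BrCH2COO- is the conjugate base of the weak acid BrCH2COOH.
Ka = 10^(−2.82) = 1.51 × 10^-3
Kb = Kw/Ka = 1.0×10^-14 / 1.51 × 10^-3 = 6.62 × 10^-12
Kb = [OH-]²/(0.5 − [OH-]) = 6.62 × 10^-12
Neglecting [OH-] in the denominator: [OH-] = √(6.62 × 10^-12 × 0.5) = 1.82 × 10^-6 M
Check: 0.00036% ionized — well under 5%, approximation valid.
pOH = 5.74, so pH = 14.00 − pOH = 8.26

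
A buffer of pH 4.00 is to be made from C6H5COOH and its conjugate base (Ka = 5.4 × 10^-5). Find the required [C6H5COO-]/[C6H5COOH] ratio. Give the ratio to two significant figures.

ratio = 0.54

pKa = -log(5.4 × 10^-5) = 4.268
pH = pKa + log(r) ⇒ log(r) = 4.00 − 4.268 = -0.268
r = [C6H5COO-]/[C6H5COOH] = 10^(-0.268) = 0.54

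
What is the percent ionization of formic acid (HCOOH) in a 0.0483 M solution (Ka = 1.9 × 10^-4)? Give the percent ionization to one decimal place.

HCOOH ⇌ HCOO- + H+; let x = [H+] at equilibrium.
Solve x² + 0.00019x − 9.18e-06 = 0 → x = 2.94 × 10^-3 M
% ionization = x/C₀ × 100% = 2.94 × 10^-3/0.0483 × 100% = 6.1%

6.1%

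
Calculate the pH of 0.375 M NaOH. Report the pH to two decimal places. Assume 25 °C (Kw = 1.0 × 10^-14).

pH = 13.57

NaOH is a strong base; [OH-] = 0.375 M.
pOH = -log(0.375) = 0.43
pH = 14.00 - 0.43 = 13.57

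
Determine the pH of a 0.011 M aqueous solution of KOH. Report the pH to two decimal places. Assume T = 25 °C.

KOH is a strong base; [OH-] = 0.011 M.
pOH = -log(0.011) = 1.96
pH = 14.00 - 1.96 = 12.04

pH = 12.04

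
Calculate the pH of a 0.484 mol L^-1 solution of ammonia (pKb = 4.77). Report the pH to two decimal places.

pH = 11.46

NH3 + H2O ⇌ NH4+ + OH-
Kb = 10^(−4.77) = 1.70 × 10^-5
From the ICE table, Kb = x²/(0.484 − x) = 1.70 × 10^-5.
Assume x ≪ 0.484: x ≈ √(1.70 × 10^-5 × 0.484) = 2.87 × 10^-3 M
pOH = −log(2.87 × 10^-3) = 2.54; pH = 14.00 − 2.54 = 11.46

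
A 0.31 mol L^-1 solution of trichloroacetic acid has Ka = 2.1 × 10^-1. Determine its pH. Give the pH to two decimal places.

Cl3CCOOH ⇌ Cl3CCOO- + H+
Ka = [H+]²/(0.31 − [H+]) = 2.1 × 10^-1
[H+] is not negligible relative to C₀; solve [H+]² + 0.21·[H+] − 0.0651 = 0.
[H+] = [−0.21 + √(0.21² + 0.26)]/2 = 1.71 × 10^-1 M
pH = −log[H+] = −log(1.71 × 10^-1) = 0.77

pH = 0.77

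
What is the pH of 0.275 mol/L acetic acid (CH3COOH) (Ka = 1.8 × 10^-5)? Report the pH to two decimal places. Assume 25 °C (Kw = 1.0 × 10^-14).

pH = 2.65

CH3COOH ⇌ CH3COO- + H+
From the ICE table, Ka = x²/(0.275 − x) = 1.8 × 10^-5.
Assume x ≪ 0.275: x ≈ √(1.8 × 10^-5 × 0.275) = 2.22 × 10^-3 M
Check: 0.81% ionized — well under 5%, approximation valid.
pH = −log[H+] = −log(2.22 × 10^-3) = 2.65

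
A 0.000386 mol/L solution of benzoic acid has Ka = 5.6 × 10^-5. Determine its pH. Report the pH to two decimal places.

C6H5COOH ⇌ C6H5COO- + H+
Ka = [H+]²/(0.000386 − [H+]) = 5.6 × 10^-5
Here C₀/Ka ≈ 6.89, so the small-[H+] approximation fails. Use the quadratic:
[H+] = (−Ka + √(Ka² + 4·Ka·C₀))/2 = 1.22 × 10^-4 M
pH = −log[H+] = −log(1.22 × 10^-4) = 3.91

pH = 3.91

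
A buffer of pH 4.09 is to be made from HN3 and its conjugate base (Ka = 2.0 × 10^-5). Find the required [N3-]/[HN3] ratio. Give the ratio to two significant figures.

ratio = 0.25

pKa = -log(2.0 × 10^-5) = 4.699
pH = pKa + log(r) ⇒ log(r) = 4.09 − 4.699 = -0.609
r = [N3-]/[HN3] = 10^(-0.609) = 0.246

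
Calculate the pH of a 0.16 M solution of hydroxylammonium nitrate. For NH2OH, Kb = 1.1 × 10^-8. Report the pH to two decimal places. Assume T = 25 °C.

pH = 3.42

NH3OH+ is the conjugate acid of the weak base NH2OH.
Ka = Kw/Kb = 1.0×10^-14 / 1.1 × 10^-8 = 9.09 × 10^-7
Ka = x²/(0.16 − x) = 9.09 × 10^-7
Assume x ≪ 0.16: x ≈ √(9.09 × 10^-7 × 0.16) = 3.81 × 10^-4 M
Check: 0.24% ionized — well under 5%, approximation valid.
pH = −log[H+] = −log(3.81 × 10^-4) = 3.42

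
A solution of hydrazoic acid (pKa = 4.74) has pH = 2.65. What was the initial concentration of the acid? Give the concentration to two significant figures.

[H+] = 10^(-2.65) = 2.24 × 10^-3 M = x
Ka = 10^(−4.74) = 1.82 × 10^-5
Ka = x²/(C₀ − x) ⇒ C₀ = x + x²/Ka
C₀ = 2.24 × 10^-3 + (2.24 × 10^-3)²/(1.82 × 10^-5) = 2.78 × 10^-1 M

C₀ = 2.8 × 10^-1 M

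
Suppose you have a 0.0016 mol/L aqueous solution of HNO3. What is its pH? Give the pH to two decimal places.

pH = 2.80

HNO3 is a strong acid and dissociates completely, so [H+] = 0.0016 M.
pH = -log(0.0016) = 2.80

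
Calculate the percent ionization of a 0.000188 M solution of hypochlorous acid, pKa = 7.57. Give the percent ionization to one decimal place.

HOCl ⇌ OCl- + H+; let x = [H+] at equilibrium.
Ka = 10^(−7.57) = 2.69 × 10^-8
x ≈ √(Ka·C₀) = √(2.69 × 10^-8 × 0.000188) = 2.25 × 10^-6 M
% ionization = x/C₀ × 100% = 2.25 × 10^-6/0.000188 × 100% = 1.2%

1.2%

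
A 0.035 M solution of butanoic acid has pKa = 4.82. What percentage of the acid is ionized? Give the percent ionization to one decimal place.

CH3(CH2)2COOH ⇌ CH3(CH2)2COO- + H+; let x = [H+] at equilibrium.
Ka = 10^(−4.82) = 1.51 × 10^-5
x ≈ √(Ka·C₀) = √(1.51 × 10^-5 × 0.035) = 7.27 × 10^-4 M
Fraction ionized = 7.27 × 10^-4 / 0.035 = 0.0208 → 2.1%

2.1%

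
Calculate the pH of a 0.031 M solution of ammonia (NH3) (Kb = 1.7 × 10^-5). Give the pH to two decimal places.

pH = 10.86

NH3 + H2O ⇌ NH4+ + OH-
From the ICE table, Kb = [OH-]²/(0.031 − [OH-]) = 1.7 × 10^-5.
Assume [OH-] ≪ 0.031: [OH-] ≈ √(1.7 × 10^-5 × 0.031) = 7.26 × 10^-4 M
Check: 2.3% ionized — well under 5%, approximation valid.
pOH = −log(7.26 × 10^-4) = 3.14; pH = 14.00 − 3.14 = 10.86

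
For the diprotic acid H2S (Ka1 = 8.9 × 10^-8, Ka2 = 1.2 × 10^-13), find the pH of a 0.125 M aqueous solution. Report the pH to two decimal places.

Since Ka1 ≫ Ka2, the first ionization dominates [H+].
Ka1 = x²/(0.125 − x) = 8.9 × 10^-8
x ≈ √(8.9 × 10^-8 × 0.125) = 1.05 × 10^-4 M
pH = −log(1.05 × 10^-4) = 3.98

pH = 3.98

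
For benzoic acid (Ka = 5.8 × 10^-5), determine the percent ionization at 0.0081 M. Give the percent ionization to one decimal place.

8.1%

C6H5COOH ⇌ C6H5COO- + H+; let x = [H+] at equilibrium.
Solve x² + 5.8e-05x − 4.7e-07 = 0 → x = 6.57 × 10^-4 M
Fraction ionized = 6.57 × 10^-4 / 0.0081 = 0.0811 → 8.1%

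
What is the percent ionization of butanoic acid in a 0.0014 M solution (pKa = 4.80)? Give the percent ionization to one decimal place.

10.1%

CH3(CH2)2COOH ⇌ CH3(CH2)2COO- + H+; let x = [H+] at equilibrium.
Ka = 10^(−4.80) = 1.58 × 10^-5
Solve x² + 1.58e-05x − 2.21e-08 = 0 → x = 1.41 × 10^-4 M
% ionization = x/C₀ × 100% = 1.41 × 10^-4/0.0014 × 100% = 10.1%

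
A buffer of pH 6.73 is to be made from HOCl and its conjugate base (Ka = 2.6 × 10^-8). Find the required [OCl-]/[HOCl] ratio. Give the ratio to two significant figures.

ratio = 0.14

pKa = -log(2.6 × 10^-8) = 7.585
pH = pKa + log(r) ⇒ log(r) = 6.73 − 7.585 = -0.855
r = [OCl-]/[HOCl] = 10^(-0.855) = 0.14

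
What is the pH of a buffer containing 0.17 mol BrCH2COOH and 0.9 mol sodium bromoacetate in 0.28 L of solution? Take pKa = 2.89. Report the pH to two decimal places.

pH = 3.61

Henderson–Hasselbalch: pH = pKa + log([BrCH2COO-]/[BrCH2COOH]) = 2.89 + log(0.9/0.17)
pH = 2.89 + (+0.724) = 3.61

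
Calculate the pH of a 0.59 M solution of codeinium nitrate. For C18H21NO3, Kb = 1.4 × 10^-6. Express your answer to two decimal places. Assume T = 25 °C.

pH = 4.19

C18H22NO3+ is the conjugate acid of the weak base C18H21NO3.
Ka = Kw/Kb = 1.0×10^-14 / 1.4 × 10^-6 = 7.14 × 10^-9
From the ICE table, Ka = [H+]²/(0.59 − [H+]) = 7.14 × 10^-9.
Since Ka ≪ C₀, [H+] ≈ √(Ka·C₀) = 6.49 × 10^-5 M.
([H+]/C₀ = 0.011% < 5%, so the approximation holds.)
pH = −log(6.49 × 10^-5) = 4.19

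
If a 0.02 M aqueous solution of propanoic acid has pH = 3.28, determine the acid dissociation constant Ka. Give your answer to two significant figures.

Ka = 1.4 × 10^-5

[H+] = 10^(-3.28) = 5.25 × 10^-4 M
At equilibrium [HA] = 0.02 − 5.25 × 10^-4 = 1.95 × 10^-2 M
Ka = [H+][A-]/[HA] = (5.25 × 10^-4)² / 1.95 × 10^-2 = 1.4 × 10^-5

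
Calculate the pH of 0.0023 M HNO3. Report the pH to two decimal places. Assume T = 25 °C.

pH = 2.64

HNO3 is a strong acid and dissociates completely, so [H+] = 0.0023 M.
pH = -log(0.0023) = 2.64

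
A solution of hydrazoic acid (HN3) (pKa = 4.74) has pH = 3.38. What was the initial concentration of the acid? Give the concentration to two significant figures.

C₀ = 1.0 × 10^-2 M

[H+] = 10^(-3.38) = 4.17 × 10^-4 M = x
Ka = 10^(−4.74) = 1.82 × 10^-5
Ka = x²/(C₀ − x) ⇒ C₀ = x + x²/Ka
C₀ = 4.17 × 10^-4 + (4.17 × 10^-4)²/(1.82 × 10^-5) = 9.97 × 10^-3 M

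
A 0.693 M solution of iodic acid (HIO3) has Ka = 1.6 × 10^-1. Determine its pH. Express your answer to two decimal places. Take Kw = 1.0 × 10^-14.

HIO3 ⇌ IO3- + H+
From the ICE table, Ka = [H+]²/(0.693 − [H+]) = 1.6 × 10^-1.
The 5% rule fails; solving [H+]² + Ka·[H+] − Ka·C₀ = 0 exactly:
[H+] = (−Ka + √(Ka² + 4·Ka·C₀))/2 = 2.62 × 10^-1 M
pH = −log[H+] = −log(2.62 × 10^-1) = 0.58

pH = 0.58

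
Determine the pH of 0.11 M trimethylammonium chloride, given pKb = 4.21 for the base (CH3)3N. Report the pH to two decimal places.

pH = 5.37

(CH3)3NH+ is the conjugate acid of the weak base (CH3)3N.
Kb = 10^(−4.21) = 6.17 × 10^-5
Ka = Kw/Kb = 1.0×10^-14 / 6.17 × 10^-5 = 1.62 × 10^-10
Let x = [H+] at equilibrium. Ka = x²/(0.11 − x).
Neglecting x in the denominator: x = √(1.62 × 10^-10 × 0.11) = 4.22 × 10^-6 M
pH = −log[H+] = −log(4.22 × 10^-6) = 5.37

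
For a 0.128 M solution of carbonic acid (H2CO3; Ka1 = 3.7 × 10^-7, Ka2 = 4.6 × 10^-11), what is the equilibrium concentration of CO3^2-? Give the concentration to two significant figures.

First ionization gives [H+] ≈ [HCO3-] = 2.18 × 10^-4 M.
Second step: Ka2 = [H+][CO3^2-]/[HCO3-] ≈ [CO3^2-] (since [H+] ≈ [HCO3-]).
So [CO3^2-] ≈ Ka2.

4.6 × 10^-11 M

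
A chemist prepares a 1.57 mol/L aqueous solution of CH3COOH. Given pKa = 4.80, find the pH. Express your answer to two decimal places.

CH3COOH ⇌ CH3COO- + H+
Ka = 10^(−4.80) = 1.58 × 10^-5
Ka = x²/(1.57 − x) = 1.58 × 10^-5
Assume x ≪ 1.57: x ≈ √(1.58 × 10^-5 × 1.57) = 4.98 × 10^-3 M
pH = −log[H+] = −log(4.98 × 10^-3) = 2.30

pH = 2.30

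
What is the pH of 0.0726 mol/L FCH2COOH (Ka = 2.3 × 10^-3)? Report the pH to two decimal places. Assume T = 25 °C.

pH = 1.93

FCH2COOH ⇌ FCH2COO- + H+
From the ICE table, Ka = x²/(0.0726 − x) = 2.3 × 10^-3.
Here C₀/Ka ≈ 31.6, so the small-x approximation fails. Use the quadratic:
x = (−Ka + √(Ka² + 4·Ka·C₀))/2 = 1.18 × 10^-2 M
pH = −log[H+] = −log(1.18 × 10^-2) = 1.93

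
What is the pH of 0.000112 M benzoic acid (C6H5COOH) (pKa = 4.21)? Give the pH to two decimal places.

C6H5COOH ⇌ C6H5COO- + H+
Ka = 10^(−4.21) = 6.17 × 10^-5
Ka = [H+]²/(0.000112 − [H+]) = 6.17 × 10^-5
[H+] is not negligible relative to C₀; solve [H+]² + 6.17e-05·[H+] − 6.91e-09 = 0.
[H+] = (−Ka + √(Ka² + 4·Ka·C₀))/2 = 5.78 × 10^-5 M
pH = −log[H+] = −log(5.78 × 10^-5) = 4.24

pH = 4.24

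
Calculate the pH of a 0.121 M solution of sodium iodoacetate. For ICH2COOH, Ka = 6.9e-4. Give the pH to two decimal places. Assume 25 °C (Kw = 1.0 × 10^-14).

ICH2COO- is the conjugate base of the weak acid ICH2COOH.
Kb = Kw/Ka = 1.0×10^-14 / 6.9 × 10^-4 = 1.45 × 10^-11
Let x = [OH-] at equilibrium. Kb = x²/(0.121 − x).
Neglecting x in the denominator: x = √(1.45 × 10^-11 × 0.121) = 1.32 × 10^-6 M
(x/C₀ = 0.0011% < 5%, so the approximation holds.)
pOH = 5.88, so pH = 14.00 − pOH = 8.12

pH = 8.12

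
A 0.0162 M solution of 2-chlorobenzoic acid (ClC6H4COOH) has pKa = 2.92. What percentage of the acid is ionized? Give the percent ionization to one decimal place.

23.8%

ClC6H4COOH ⇌ ClC6H4COO- + H+; let x = [H+] at equilibrium.
Ka = 10^(−2.92) = 1.20 × 10^-3
Solve x² + 0.0012x − 1.94e-05 = 0 → x = 3.85 × 10^-3 M
Fraction ionized = 3.85 × 10^-3 / 0.0162 = 0.2377 → 23.8%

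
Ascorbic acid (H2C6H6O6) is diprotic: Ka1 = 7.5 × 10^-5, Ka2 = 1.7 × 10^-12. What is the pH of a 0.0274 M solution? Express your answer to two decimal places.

Since Ka1 ≫ Ka2, the first ionization dominates [H+].
Ka1 = x²/(0.0274 − x) = 7.5 × 10^-5
Solving the quadratic: x = (−Ka1 + √(Ka1² + 4·Ka1·C₀))/2 = 1.40 × 10^-3 M
pH = −log(1.40 × 10^-3) = 2.85

pH = 2.85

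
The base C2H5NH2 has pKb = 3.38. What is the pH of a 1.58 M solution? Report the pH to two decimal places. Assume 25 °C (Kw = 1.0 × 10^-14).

pH = 12.41

C2H5NH2 + H2O ⇌ C2H5NH3+ + OH-
Kb = 10^(−3.38) = 4.17 × 10^-4
Kb = [OH-]²/(1.58 − [OH-]) = 4.17 × 10^-4
Since Kb ≪ C₀, [OH-] ≈ √(Kb·C₀) = 2.57 × 10^-2 M.
Check: 1.6% ionized — well under 5%, approximation valid.
pOH = 1.59, so pH = 14.00 − pOH = 12.41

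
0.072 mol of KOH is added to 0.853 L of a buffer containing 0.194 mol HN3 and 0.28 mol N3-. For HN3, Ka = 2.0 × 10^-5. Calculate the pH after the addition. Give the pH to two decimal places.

OH- converts HN3 to N3-: HN3 → 0.122 mol, N3- → 0.352 mol.
pKa = −log(2.0 × 10^-5) = 4.699
Henderson–Hasselbalch with mole ratio 0.352/0.122: pH = 4.699 + (+0.460)

pH = 5.16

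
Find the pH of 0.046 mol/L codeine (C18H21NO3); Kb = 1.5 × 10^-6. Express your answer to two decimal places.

pH = 10.42

C18H21NO3 + H2O ⇌ C18H22NO3+ + OH-
Kb = [OH-]²/(0.046 − [OH-]) = 1.5 × 10^-6
Assume [OH-] ≪ 0.046: [OH-] ≈ √(1.5 × 10^-6 × 0.046) = 2.63 × 10^-4 M
Check: 0.57% ionized — well under 5%, approximation valid.
pOH = −log(2.63 × 10^-4) = 3.58; pH = 14.00 − 3.58 = 10.42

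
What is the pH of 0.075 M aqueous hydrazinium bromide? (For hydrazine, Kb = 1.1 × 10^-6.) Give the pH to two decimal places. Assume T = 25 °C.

pH = 4.58

N2H5+ is the conjugate acid of the weak base N2H4.
Ka = Kw/Kb = 1.0×10^-14 / 1.1 × 10^-6 = 9.09 × 10^-9
Ka = [H+]²/(0.075 − [H+]) = 9.09 × 10^-9
Neglecting [H+] in the denominator: [H+] = √(9.09 × 10^-9 × 0.075) = 2.61 × 10^-5 M
([H+]/C₀ = 0.035% < 5%, so the approximation holds.)
pH = −log[H+] = −log(2.61 × 10^-5) = 4.58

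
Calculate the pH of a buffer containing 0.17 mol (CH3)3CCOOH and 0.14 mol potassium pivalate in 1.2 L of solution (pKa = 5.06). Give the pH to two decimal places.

pH = 4.98

pH = pKa + log([A⁻]/[HA]) = 5.06 + log(0.14/0.17)
pH = 5.06 + (-0.084) = 4.98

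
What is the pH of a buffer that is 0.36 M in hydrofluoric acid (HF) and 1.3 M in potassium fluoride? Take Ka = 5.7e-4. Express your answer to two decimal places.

pH = 3.80

pKa = −log(5.7 × 10^-4) = 3.244
pH = pKa + log([A⁻]/[HA]) = 3.244 + log(1.3/0.36)
pH = 3.244 + (+0.558) = 3.80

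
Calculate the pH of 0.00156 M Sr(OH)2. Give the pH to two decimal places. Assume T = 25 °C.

pH = 11.49

Sr(OH)2 is a strong base (each formula unit releases 2 OH-); [OH-] = 0.00312 M.
pOH = -log(0.00312) = 2.51
pH = 14.00 - 2.51 = 11.49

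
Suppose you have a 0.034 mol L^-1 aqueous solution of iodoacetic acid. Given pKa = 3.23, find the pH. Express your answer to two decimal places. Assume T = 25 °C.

ICH2COOH ⇌ ICH2COO- + H+
Ka = 10^(−3.23) = 5.89 × 10^-4
Let x = [H+] at equilibrium. Ka = x²/(0.034 − x).
Here C₀/Ka ≈ 57.7, so the small-x approximation fails. Use the quadratic:
x = (−Ka + √(Ka² + 4·Ka·C₀))/2 = 4.19 × 10^-3 M
pH = −log(4.19 × 10^-3) = 2.38

pH = 2.38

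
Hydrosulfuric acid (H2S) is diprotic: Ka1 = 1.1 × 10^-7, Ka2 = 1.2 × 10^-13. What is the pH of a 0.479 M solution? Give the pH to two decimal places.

Ka1 ≫ Ka2, so treat the first dissociation as the only significant source of H+.
Ka1 = x²/(0.479 − x) = 1.1 × 10^-7
x ≈ √(1.1 × 10^-7 × 0.479) = 2.30 × 10^-4 M
pH = −log(2.30 × 10^-4) = 3.64

pH = 3.64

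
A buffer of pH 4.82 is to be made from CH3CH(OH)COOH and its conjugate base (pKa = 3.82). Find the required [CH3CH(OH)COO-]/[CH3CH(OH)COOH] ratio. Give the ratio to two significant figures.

ratio = 10

pH = pKa + log(r) ⇒ log(r) = 4.82 − 3.82 = +1.00
r = [CH3CH(OH)COO-]/[CH3CH(OH)COOH] = 10^(+1.00) = 10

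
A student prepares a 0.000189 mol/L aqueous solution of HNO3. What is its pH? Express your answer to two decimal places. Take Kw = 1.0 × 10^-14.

pH = 3.72

HNO3 is a strong acid and dissociates completely, so [H+] = 0.000189 M.
pH = -log(0.000189) = 3.72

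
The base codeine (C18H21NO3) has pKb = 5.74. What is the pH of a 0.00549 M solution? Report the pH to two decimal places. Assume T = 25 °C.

pH = 10.00

C18H21NO3 + H2O ⇌ C18H22NO3+ + OH-
Kb = 10^(−5.74) = 1.82 × 10^-6
Kb = [OH-]²/(0.00549 − [OH-]) = 1.82 × 10^-6
Neglecting [OH-] in the denominator: [OH-] = √(1.82 × 10^-6 × 0.00549) = 1.00 × 10^-4 M
([OH-]/C₀ = 1.8% < 5%, so the approximation holds.)
pOH = 4.00, so pH = 14.00 − pOH = 10.00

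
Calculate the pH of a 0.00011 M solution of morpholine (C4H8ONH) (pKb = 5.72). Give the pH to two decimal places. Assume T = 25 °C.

pH = 9.13

C4H8ONH + H2O ⇌ C4H8ONH2+ + OH-
Kb = 10^(−5.72) = 1.91 × 10^-6
From the ICE table, Kb = x²/(0.00011 − x) = 1.91 × 10^-6.
Here C₀/Kb ≈ 57.6, so the small-x approximation fails. Use the quadratic:
x = (−Kb + √(Kb² + 4·Kb·C₀))/2 = 1.36 × 10^-5 M
pOH = 4.87, so pH = 14.00 − pOH = 9.13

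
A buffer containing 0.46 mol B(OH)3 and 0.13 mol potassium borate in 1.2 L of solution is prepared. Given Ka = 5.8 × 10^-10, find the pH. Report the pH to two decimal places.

pKa = −log(5.8 × 10^-10) = 9.237
pH = pKa + log([A⁻]/[HA]) = 9.237 + log(0.13/0.46)
pH = 9.237 + (-0.549) = 8.69

pH = 8.69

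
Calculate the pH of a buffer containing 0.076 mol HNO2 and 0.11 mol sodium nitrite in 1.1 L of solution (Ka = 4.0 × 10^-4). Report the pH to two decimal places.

pH = 3.56

pKa = −log(4.0 × 10^-4) = 3.398
Using pH = pKa + log([base]/[acid]) with [base]/[acid] = 0.11/0.076:
pH = 3.398 + (+0.161) = 3.56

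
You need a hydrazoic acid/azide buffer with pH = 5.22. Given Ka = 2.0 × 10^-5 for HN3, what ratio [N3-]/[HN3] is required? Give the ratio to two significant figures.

ratio = 3.3

pKa = -log(2.0 × 10^-5) = 4.699
pH = pKa + log(r) ⇒ log(r) = 5.22 − 4.699 = +0.521
r = [N3-]/[HN3] = 10^(+0.521) = 3.32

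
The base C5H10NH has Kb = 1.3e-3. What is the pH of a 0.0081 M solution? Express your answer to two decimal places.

C5H10NH + H2O ⇌ C5H10NH2+ + OH-
From the ICE table, Kb = x²/(0.0081 − x) = 1.3 × 10^-3.
Here C₀/Kb ≈ 6.23, so the small-x approximation fails. Use the quadratic:
x = (−Kb + √(Kb² + 4·Kb·C₀))/2 = 2.66 × 10^-3 M
pOH = −log(2.66 × 10^-3) = 2.58; pH = 14.00 − 2.58 = 11.42

pH = 11.42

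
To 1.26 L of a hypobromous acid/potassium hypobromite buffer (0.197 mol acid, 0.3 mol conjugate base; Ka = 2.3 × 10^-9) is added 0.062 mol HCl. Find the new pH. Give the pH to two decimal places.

pH = 8.60

After neutralization: n(HOBr) = 0.259 mol, n(OBr-) = 0.238 mol.
pKa = −log(2.3 × 10^-9) = 8.638
pH = pKa + log([A⁻]/[HA]) = 8.638 + log(0.238/0.259) = 8.638 -0.037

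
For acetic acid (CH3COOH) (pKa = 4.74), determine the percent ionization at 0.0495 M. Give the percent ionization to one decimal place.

1.9%

CH3COOH ⇌ CH3COO- + H+; let x = [H+] at equilibrium.
Ka = 10^(−4.74) = 1.82 × 10^-5
x ≈ √(Ka·C₀) = √(1.82 × 10^-5 × 0.0495) = 9.49 × 10^-4 M
Fraction ionized = 9.49 × 10^-4 / 0.0495 = 0.0192 → 1.9%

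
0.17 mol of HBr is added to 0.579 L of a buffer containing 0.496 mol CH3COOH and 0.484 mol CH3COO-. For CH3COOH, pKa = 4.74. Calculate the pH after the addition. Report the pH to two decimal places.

After neutralization: n(CH3COOH) = 0.666 mol, n(CH3COO-) = 0.314 mol.
pH = pKa + log([A⁻]/[HA]) = 4.74 + log(0.314/0.666) = 4.74 -0.327

pH = 4.41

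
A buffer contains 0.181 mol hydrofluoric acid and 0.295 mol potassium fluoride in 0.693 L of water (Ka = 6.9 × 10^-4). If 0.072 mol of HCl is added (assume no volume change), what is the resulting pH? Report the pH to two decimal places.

pH = 3.11

Added H+ converts F- to HF: HF → 0.253 mol, F- → 0.223 mol.
pKa = −log(6.9 × 10^-4) = 3.161
pH = pKa + log([A⁻]/[HA]) = 3.161 + log(0.223/0.253) = 3.161 -0.055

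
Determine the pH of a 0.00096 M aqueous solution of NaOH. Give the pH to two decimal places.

pH = 10.98

NaOH is a strong base; [OH-] = 0.00096 M.
pOH = -log(0.00096) = 3.02
pH = 14.00 - 3.02 = 10.98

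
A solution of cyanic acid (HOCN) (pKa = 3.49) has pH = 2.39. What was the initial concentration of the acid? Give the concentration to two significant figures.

C₀ = 5.5 × 10^-2 M

[H+] = 10^(-2.39) = 4.07 × 10^-3 M = x
Ka = 10^(−3.49) = 3.24 × 10^-4
Ka = x²/(C₀ − x) ⇒ C₀ = x + x²/Ka
C₀ = 4.07 × 10^-3 + (4.07 × 10^-3)²/(3.24 × 10^-4) = 5.52 × 10^-2 M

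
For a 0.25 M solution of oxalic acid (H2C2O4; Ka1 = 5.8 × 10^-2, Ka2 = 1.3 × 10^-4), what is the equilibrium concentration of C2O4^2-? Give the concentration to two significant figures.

First ionization gives [H+] ≈ [HC2O4-] = 9.49 × 10^-2 M.
Second step: Ka2 = [H+][C2O4^2-]/[HC2O4-] ≈ [C2O4^2-] (since [H+] ≈ [HC2O4-]).
So [C2O4^2-] ≈ Ka2.

1.3 × 10^-4 M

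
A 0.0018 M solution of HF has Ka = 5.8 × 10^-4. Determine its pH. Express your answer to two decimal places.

HF ⇌ F- + H+
Let x = [H+] at equilibrium. Ka = x²/(0.0018 − x).
Here C₀/Ka ≈ 3.1, so the small-x approximation fails. Use the quadratic:
x = [−0.00058 + √(0.00058² + 4.18e-06)]/2 = 7.72 × 10^-4 M
pH = −log(7.72 × 10^-4) = 3.11

pH = 3.11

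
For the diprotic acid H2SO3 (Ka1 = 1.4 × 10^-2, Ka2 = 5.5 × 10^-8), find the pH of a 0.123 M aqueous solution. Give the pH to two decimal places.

pH = 1.45

Ka1 ≫ Ka2, so treat the first dissociation as the only significant source of H+.
Ka1 = x²/(0.123 − x) = 1.4 × 10^-2
Solving the quadratic: x = (−Ka1 + √(Ka1² + 4·Ka1·C₀))/2 = 3.51 × 10^-2 M
pH = −log(3.51 × 10^-2) = 1.45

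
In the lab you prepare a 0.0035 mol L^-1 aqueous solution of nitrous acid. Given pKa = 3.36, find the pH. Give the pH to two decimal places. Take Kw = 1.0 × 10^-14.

pH = 2.98

HNO2 ⇌ NO2- + H+
Ka = 10^(−3.36) = 4.37 × 10^-4
Let x = [H+] at equilibrium. Ka = x²/(0.0035 − x).
Here C₀/Ka ≈ 8.01, so the small-x approximation fails. Use the quadratic:
x = [−0.000437 + √(0.000437² + 6.12e-06)]/2 = 1.04 × 10^-3 M
pH = −log[H+] = −log(1.04 × 10^-3) = 2.98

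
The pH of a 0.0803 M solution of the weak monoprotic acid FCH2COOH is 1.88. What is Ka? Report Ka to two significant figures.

Ka = 2.6 × 10^-3

[H+] = 10^(-1.88) = 1.32 × 10^-2 M
At equilibrium [HA] = 0.0803 − 1.32 × 10^-2 = 6.71 × 10^-2 M
Ka = [H+][A-]/[HA] = (1.32 × 10^-2)² / 6.71 × 10^-2 = 2.6 × 10^-3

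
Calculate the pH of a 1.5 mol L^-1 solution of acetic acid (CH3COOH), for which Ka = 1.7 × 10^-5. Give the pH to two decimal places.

CH3COOH ⇌ CH3COO- + H+
Ka = x²/(1.5 − x) = 1.7 × 10^-5
Neglecting x in the denominator: x = √(1.7 × 10^-5 × 1.5) = 5.05 × 10^-3 M
pH = −log(5.05 × 10^-3) = 2.30

pH = 2.30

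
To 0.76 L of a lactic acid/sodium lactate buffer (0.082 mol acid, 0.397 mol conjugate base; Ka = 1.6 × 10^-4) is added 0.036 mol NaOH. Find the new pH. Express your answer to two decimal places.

After neutralization: n(CH3CH(OH)COOH) = 0.046 mol, n(CH3CH(OH)COO-) = 0.433 mol.
pKa = −log(1.6 × 10^-4) = 3.796
pH = pKa + log([A⁻]/[HA]) = 3.796 + log(0.433/0.046) = 3.796 +0.974

pH = 4.77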